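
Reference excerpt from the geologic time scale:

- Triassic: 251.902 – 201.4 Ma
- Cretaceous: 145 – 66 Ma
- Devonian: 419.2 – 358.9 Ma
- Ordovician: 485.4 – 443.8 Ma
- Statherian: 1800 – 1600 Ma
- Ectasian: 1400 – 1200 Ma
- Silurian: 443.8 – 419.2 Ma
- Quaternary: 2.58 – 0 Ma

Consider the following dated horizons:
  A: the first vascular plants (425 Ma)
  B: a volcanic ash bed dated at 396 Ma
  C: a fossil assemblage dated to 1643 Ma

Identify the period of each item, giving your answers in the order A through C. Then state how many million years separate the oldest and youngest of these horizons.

A: 425 Ma lies in 443.8–419.2 Ma, so Silurian.
B: 396 Ma lies in 419.2–358.9 Ma, so Devonian.
C: 1643 Ma lies in 1800–1600 Ma, so Statherian.
Oldest = 1643 Ma, youngest = 396 Ma → span 1247 Myr.

A — Silurian; B — Devonian; C — Statherian; span 1247 million years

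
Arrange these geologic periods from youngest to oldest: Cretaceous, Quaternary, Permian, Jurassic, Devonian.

Quaternary, then Cretaceous, then Jurassic, then Permian, then Devonian

Group by era (each group listed oldest first) — Paleozoic: Devonian, Permian; Mesozoic: Jurassic, Cretaceous; Cenozoic: Quaternary. The eras run Paleozoic → Mesozoic → Cenozoic. Concatenating the groups in that era order and then reversing gives youngest to oldest.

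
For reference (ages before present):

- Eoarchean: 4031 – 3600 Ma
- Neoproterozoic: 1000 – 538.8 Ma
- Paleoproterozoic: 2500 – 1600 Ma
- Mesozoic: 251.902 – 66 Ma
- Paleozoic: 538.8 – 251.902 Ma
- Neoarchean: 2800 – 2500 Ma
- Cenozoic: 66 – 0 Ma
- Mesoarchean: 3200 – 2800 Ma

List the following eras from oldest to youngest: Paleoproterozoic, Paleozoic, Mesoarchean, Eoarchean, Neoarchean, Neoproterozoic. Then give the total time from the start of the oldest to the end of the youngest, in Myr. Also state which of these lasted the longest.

Start ages (Ma): Eoarchean 4031, Mesoarchean 3200, Neoarchean 2800, Paleoproterozoic 2500, Neoproterozoic 1000, Paleozoic 538.8.
Ordered oldest to youngest: Eoarchean, Mesoarchean, Neoarchean, Paleoproterozoic, Neoproterozoic, Paleozoic.
Span = 4031 − 251.902 = 3779.098 Myr.
Durations: Paleozoic 286.898, Paleoproterozoic 900, Neoproterozoic 461.2, Mesoarchean 400, Eoarchean 431, Neoarchean 300 → longest is Paleoproterozoic (900 Myr).

Eoarchean, Mesoarchean, Neoarchean, Paleoproterozoic, Neoproterozoic, Paleozoic; total span 3779.098 Myr; longest is Paleoproterozoic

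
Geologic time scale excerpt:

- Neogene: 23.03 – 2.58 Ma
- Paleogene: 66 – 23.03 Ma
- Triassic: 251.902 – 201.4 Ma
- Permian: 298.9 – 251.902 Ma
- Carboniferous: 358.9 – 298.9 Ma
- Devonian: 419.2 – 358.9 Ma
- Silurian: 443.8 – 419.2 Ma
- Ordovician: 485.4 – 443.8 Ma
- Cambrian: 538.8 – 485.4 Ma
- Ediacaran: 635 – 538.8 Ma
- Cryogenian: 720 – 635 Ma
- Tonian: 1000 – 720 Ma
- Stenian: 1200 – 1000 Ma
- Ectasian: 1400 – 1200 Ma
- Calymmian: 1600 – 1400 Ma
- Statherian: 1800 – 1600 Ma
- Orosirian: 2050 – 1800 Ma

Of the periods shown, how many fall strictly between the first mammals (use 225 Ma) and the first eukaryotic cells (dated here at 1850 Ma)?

The older date is 1850 Ma and the younger is 225 Ma.
Periods with start < 1850 and end > 225 Ma: Statherian (1800–1600), Calymmian (1600–1400), Ectasian (1400–1200), Stenian (1200–1000), Tonian (1000–720), Cryogenian (720–635), Ediacaran (635–538.8), Cambrian (538.8–485.4), Ordovician (485.4–443.8), Silurian (443.8–419.2), Devonian (419.2–358.9), Carboniferous (358.9–298.9), Permian (298.9–251.902).
That is 13 complete periods.

13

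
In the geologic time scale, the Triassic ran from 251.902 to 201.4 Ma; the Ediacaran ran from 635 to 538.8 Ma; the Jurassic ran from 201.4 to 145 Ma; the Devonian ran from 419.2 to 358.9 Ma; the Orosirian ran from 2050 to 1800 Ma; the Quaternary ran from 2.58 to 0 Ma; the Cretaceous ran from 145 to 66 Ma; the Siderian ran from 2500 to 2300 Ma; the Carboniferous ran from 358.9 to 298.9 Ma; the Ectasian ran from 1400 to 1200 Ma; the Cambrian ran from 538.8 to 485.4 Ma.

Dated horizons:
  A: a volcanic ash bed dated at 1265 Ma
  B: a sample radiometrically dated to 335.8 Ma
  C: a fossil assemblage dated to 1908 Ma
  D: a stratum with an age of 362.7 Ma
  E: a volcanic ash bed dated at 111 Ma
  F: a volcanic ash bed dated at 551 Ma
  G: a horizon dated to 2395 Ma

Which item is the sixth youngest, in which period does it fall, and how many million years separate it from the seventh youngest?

Smaller Ma means younger, so youngest first: E 111 < B 335.8 < D 362.7 < F 551 < A 1265 < C 1908 < G 2395.
Counting 6 along gives C (1908 Ma); the excerpt puts that inside the Orosirian, 2050–1800 Ma.
Next in line is G (2395 Ma), and 2395 − 1908 = 487 Myr.

C, in the Orosirian; 487 million years to G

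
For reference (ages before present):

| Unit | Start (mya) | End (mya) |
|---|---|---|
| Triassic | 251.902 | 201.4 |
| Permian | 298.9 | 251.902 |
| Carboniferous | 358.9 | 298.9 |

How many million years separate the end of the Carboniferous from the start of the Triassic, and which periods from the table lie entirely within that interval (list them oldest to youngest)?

The Carboniferous closes at 298.9 Ma and the Triassic opens at 251.902 Ma, so the interval is 298.9 − 251.902 = 46.998 Myr.
A period fits inside if it starts at or after 298.9 Ma and ends at or before 251.902 Ma; oldest first that gives Permian.

46.998 million years; Permian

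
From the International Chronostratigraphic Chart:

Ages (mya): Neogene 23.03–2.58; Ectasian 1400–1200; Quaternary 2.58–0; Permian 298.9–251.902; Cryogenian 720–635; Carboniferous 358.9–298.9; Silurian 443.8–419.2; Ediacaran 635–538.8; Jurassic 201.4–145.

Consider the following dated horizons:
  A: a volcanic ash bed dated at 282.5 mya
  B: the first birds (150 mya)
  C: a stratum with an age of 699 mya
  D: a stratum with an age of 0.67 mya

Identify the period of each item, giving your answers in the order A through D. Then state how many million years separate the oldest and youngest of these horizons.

A — Permian; B — Jurassic; C — Cryogenian; D — Quaternary; span 698.33 million years

A: 282.5 Ma lies in 298.9–251.902 Ma, so Permian.
B: 150 Ma lies in 201.4–145 Ma, so Jurassic.
C: 699 Ma lies in 720–635 Ma, so Cryogenian.
D: 0.67 Ma lies in 2.58–0 Ma, so Quaternary.
Oldest = 699 Ma, youngest = 0.67 Ma → span 698.33 Myr.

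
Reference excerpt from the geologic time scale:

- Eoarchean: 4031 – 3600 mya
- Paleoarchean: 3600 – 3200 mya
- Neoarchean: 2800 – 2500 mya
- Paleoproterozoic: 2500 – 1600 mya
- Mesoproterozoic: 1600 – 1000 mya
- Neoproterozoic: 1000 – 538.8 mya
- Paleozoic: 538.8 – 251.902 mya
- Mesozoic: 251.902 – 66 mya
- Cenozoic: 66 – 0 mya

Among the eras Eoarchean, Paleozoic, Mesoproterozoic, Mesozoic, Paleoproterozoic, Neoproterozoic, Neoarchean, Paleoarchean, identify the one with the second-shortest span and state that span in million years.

Paleozoic, 286.898 million years

Start − end for each: Eoarchean 4031 − 3600 = 431; Paleozoic 538.8 − 251.902 = 286.898; Mesoproterozoic 1600 − 1000 = 600; Mesozoic 251.902 − 66 = 185.902; Paleoproterozoic 2500 − 1600 = 900; Neoproterozoic 1000 − 538.8 = 461.2; Neoarchean 2800 − 2500 = 300; Paleoarchean 3600 − 3200 = 400.
Ranking these from shortest: Mesozoic < Paleozoic < Neoarchean < Paleoarchean < Eoarchean < Neoproterozoic < Mesoproterozoic < Paleoproterozoic.
Position 2 in that ranking is Paleozoic, which lasted 286.898 Myr.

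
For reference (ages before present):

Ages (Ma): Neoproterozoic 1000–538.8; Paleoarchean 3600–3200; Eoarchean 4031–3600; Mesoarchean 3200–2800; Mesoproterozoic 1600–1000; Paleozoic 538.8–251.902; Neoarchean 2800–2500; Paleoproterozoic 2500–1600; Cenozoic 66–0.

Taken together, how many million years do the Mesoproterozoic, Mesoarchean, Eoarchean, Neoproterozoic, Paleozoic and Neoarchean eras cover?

2479.098 million years

Each duration: Mesoproterozoic = 600; Mesoarchean = 400; Eoarchean = 431; Neoproterozoic = 461.2; Paleozoic = 286.898; Neoarchean = 300.
Sum: 600 + 400 + 431 + 461.2 + 286.898 + 300 = 2479.098 Myr.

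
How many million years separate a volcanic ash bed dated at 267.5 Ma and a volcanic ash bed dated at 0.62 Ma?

267.5 − 0.62 = 266.88 million years.

266.88 million years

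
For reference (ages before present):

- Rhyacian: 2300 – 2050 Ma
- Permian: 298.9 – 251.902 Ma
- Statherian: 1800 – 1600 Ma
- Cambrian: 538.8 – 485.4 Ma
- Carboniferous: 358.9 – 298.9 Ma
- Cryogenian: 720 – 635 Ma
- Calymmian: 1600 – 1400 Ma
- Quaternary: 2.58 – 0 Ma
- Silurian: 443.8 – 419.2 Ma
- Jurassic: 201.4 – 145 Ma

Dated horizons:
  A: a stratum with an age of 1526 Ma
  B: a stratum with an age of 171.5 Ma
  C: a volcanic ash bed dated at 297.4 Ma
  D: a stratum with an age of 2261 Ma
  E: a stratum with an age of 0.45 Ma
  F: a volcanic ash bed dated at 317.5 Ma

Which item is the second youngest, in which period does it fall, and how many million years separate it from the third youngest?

Sorted youngest-first by Ma: E (0.45), B (171.5), C (297.4), F (317.5), A (1526), D (2261).
The second youngest is B at 171.5 Ma, which lies in 201.4–145 Ma: the Jurassic.
The third youngest is C at 297.4 Ma; separation = |171.5 − 297.4| = 125.9 Myr.

B, in the Jurassic; 125.9 million years to C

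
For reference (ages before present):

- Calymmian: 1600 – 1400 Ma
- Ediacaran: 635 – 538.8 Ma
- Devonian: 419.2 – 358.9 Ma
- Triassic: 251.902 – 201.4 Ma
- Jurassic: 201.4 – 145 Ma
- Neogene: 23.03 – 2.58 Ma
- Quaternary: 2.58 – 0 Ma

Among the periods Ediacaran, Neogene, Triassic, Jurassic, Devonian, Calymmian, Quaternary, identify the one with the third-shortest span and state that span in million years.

Triassic, 50.502 million years

Durations: Ediacaran 96.2; Neogene 20.45; Triassic 50.502; Jurassic 56.4; Devonian 60.3; Calymmian 200; Quaternary 2.58 Myr.
Sorted shortest-first: Quaternary (2.58), Neogene (20.45), Triassic (50.502), Jurassic (56.4), Devonian (60.3), Ediacaran (96.2), Calymmian (200).
The third shortest is Triassic at 50.502 Myr.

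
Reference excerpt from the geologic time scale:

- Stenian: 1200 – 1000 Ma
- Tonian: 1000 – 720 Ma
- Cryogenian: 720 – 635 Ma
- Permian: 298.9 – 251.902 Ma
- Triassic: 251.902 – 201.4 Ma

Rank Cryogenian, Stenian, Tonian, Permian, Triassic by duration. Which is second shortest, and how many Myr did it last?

Durations: Cryogenian 85; Stenian 200; Tonian 280; Permian 46.998; Triassic 50.502 Myr.
Sorted shortest-first: Permian (46.998), Triassic (50.502), Cryogenian (85), Stenian (200), Tonian (280).
The second shortest is Triassic at 50.502 Myr.

Triassic, 50.502 million years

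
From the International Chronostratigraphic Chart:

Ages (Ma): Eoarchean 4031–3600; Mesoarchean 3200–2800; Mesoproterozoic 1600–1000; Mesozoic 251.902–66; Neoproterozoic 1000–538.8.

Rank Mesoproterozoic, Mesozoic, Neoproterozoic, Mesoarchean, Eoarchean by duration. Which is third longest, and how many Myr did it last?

Eoarchean, 431 million years

Start − end for each: Mesoproterozoic 1600 − 1000 = 600; Mesozoic 251.902 − 66 = 185.902; Neoproterozoic 1000 − 538.8 = 461.2; Mesoarchean 3200 − 2800 = 400; Eoarchean 4031 − 3600 = 431.
Ranking these from longest: Mesoproterozoic > Neoproterozoic > Eoarchean > Mesoarchean > Mesozoic.
Position 3 in that ranking is Eoarchean, which lasted 431 Myr.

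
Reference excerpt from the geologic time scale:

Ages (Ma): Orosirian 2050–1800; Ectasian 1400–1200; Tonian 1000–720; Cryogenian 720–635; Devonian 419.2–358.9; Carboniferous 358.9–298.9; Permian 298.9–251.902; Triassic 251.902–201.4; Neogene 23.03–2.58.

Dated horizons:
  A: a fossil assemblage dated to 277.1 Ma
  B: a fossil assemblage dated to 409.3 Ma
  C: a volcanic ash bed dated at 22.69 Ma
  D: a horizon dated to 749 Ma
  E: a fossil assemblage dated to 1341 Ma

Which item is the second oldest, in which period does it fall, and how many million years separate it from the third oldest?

D, in the Tonian; 339.7 million years to B

Sorted oldest-first by Ma: E (1341), D (749), B (409.3), A (277.1), C (22.69).
The second oldest is D at 749 Ma, which lies in 1000–720 Ma: the Tonian.
The third oldest is B at 409.3 Ma; separation = |749 − 409.3| = 339.7 Myr.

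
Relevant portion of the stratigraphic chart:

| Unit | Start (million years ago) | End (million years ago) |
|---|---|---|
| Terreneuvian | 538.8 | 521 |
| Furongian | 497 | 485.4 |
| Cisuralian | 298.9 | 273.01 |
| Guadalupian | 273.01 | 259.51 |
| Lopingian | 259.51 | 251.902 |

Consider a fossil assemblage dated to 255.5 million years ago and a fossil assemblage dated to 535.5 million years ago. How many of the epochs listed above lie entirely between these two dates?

The older date is 535.5 Ma and the younger is 255.5 Ma.
Epochs with start < 535.5 and end > 255.5 Ma: Furongian (497–485.4), Cisuralian (298.9–273.01), Guadalupian (273.01–259.51).
That is 3 complete epochs.

3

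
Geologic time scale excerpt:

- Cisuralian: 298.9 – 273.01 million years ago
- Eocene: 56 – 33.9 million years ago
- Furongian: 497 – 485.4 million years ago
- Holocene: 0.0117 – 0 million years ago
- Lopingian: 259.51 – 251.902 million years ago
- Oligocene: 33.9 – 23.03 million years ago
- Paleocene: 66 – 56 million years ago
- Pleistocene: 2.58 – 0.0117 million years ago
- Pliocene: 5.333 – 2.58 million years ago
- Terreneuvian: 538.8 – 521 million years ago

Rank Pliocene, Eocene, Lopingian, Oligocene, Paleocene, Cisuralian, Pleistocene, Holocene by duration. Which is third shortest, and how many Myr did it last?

Start − end for each: Pliocene 5.333 − 2.58 = 2.753; Eocene 56 − 33.9 = 22.1; Lopingian 259.51 − 251.902 = 7.608; Oligocene 33.9 − 23.03 = 10.87; Paleocene 66 − 56 = 10; Cisuralian 298.9 − 273.01 = 25.89; Pleistocene 2.58 − 0.0117 = 2.5683; Holocene 0.0117 − 0 = 0.0117.
Ranking these from shortest: Holocene < Pleistocene < Pliocene < Lopingian < Paleocene < Oligocene < Eocene < Cisuralian.
Position 3 in that ranking is Pliocene, which lasted 2.753 Myr.

Pliocene, 2.753 million years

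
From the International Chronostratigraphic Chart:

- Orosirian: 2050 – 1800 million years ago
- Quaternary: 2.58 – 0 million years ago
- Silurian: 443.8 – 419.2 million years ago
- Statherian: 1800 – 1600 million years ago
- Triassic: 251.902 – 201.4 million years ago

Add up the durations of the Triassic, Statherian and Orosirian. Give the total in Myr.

500.502 million years

Duration is start − end for each: (251.902 − 201.4) + (1800 − 1600) + (2050 − 1800).
That is 50.502 + 200 + 250, which totals 500.502 million years.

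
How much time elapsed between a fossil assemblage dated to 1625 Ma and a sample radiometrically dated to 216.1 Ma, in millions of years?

1408.9 million years

1625 − 216.1 = 1408.9 million years.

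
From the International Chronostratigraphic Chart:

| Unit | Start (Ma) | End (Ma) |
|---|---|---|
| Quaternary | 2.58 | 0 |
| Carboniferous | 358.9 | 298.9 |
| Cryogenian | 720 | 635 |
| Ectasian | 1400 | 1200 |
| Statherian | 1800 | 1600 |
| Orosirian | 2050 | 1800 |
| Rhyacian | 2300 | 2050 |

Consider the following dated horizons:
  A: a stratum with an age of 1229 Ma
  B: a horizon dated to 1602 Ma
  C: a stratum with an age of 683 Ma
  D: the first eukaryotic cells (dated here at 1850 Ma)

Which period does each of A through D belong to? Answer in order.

A — Ectasian; B — Statherian; C — Cryogenian; D — Orosirian

Match each age against the start–end ranges in the excerpt: A = 1229 Ma → Ectasian (1400–1200); B = 1602 Ma → Statherian (1800–1600); C = 683 Ma → Cryogenian (720–635); D = 1850 Ma → Orosirian (2050–1800).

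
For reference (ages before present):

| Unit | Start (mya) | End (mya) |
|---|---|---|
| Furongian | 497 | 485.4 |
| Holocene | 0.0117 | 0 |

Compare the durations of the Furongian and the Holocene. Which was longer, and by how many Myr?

Furongian, by 11.5883 million years

Furongian: 497 − 485.4 = 11.6 Myr.
Holocene: 0.0117 − 0 = 0.0117 Myr.
Difference: 11.6 − 0.0117 = 11.5883 Myr, so the Furongian was longer.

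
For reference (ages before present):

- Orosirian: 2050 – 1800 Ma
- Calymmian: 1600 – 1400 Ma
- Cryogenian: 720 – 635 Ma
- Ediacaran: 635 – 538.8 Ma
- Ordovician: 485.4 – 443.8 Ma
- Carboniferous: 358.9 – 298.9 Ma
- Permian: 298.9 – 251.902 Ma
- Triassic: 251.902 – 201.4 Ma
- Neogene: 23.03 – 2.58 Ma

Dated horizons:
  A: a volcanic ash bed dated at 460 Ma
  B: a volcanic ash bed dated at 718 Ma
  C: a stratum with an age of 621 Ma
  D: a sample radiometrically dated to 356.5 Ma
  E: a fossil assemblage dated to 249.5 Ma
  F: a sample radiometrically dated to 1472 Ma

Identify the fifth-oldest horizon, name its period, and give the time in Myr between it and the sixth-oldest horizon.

Sorted oldest-first by Ma: F (1472), B (718), C (621), A (460), D (356.5), E (249.5).
The fifth oldest is D at 356.5 Ma, which lies in 358.9–298.9 Ma: the Carboniferous.
The sixth oldest is E at 249.5 Ma; separation = |356.5 − 249.5| = 107 Myr.

D, in the Carboniferous; 107 million years to E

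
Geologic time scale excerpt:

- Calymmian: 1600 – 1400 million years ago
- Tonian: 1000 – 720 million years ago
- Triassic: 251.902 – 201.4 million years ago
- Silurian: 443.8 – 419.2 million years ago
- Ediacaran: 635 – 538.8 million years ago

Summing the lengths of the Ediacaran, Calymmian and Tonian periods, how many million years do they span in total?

576.2 million years

Duration is start − end for each: (635 − 538.8) + (1600 − 1400) + (1000 − 720).
That is 96.2 + 200 + 280, which totals 576.2 million years.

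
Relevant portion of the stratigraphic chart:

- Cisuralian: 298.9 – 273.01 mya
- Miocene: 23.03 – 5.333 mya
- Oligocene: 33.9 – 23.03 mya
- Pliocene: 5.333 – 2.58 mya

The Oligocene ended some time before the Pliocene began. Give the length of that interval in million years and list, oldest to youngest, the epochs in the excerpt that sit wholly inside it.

17.697 million years; Miocene

The Oligocene closes at 23.03 Ma and the Pliocene opens at 5.333 Ma, so the interval is 23.03 − 5.333 = 17.697 Myr.
An epoch fits inside if it starts at or after 23.03 Ma and ends at or before 5.333 Ma; oldest first that gives Miocene.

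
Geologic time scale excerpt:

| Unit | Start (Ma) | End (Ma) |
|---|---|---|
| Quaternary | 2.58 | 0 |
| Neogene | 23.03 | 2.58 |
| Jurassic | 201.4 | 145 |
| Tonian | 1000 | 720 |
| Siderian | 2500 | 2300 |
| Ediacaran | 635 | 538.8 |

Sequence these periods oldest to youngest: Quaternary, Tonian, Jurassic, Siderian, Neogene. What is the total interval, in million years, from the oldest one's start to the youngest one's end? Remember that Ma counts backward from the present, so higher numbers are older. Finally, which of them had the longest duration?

Start ages (Ma): Siderian 2500, Tonian 1000, Jurassic 201.4, Neogene 23.03, Quaternary 2.58.
Ordered oldest to youngest: Siderian, Tonian, Jurassic, Neogene, Quaternary.
Span = 2500 − 0 = 2500 Myr.
Durations: Neogene 20.45, Siderian 200, Quaternary 2.58, Jurassic 56.4, Tonian 280 → longest is Tonian (280 Myr).

Siderian → Tonian → Jurassic → Neogene → Quaternary; total span 2500 Myr; longest is Tonian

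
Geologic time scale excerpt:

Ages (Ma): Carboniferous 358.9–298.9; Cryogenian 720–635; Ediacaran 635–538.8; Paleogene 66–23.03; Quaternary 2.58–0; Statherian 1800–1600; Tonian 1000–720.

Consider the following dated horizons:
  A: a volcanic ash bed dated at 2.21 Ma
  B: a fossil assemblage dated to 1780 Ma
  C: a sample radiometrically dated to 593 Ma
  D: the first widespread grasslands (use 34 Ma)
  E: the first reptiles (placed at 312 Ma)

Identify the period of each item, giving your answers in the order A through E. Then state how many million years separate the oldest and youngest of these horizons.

A — Quaternary; B — Statherian; C — Ediacaran; D — Paleogene; E — Carboniferous; span 1777.79 million years

A: 2.21 Ma lies in 2.58–0 Ma, so Quaternary.
B: 1780 Ma lies in 1800–1600 Ma, so Statherian.
C: 593 Ma lies in 635–538.8 Ma, so Ediacaran.
D: 34 Ma lies in 66–23.03 Ma, so Paleogene.
E: 312 Ma lies in 358.9–298.9 Ma, so Carboniferous.
Oldest = 1780 Ma, youngest = 2.21 Ma → span 1777.79 Myr.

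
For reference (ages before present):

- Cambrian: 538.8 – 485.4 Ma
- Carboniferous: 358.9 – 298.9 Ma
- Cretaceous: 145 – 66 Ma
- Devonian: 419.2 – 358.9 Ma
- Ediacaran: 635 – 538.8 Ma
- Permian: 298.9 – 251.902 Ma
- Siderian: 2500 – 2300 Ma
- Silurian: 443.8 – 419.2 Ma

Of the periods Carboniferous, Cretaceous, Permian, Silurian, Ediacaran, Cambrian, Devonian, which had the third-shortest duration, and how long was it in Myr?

Cambrian, 53.4 million years

Durations: Carboniferous 60; Cretaceous 79; Permian 46.998; Silurian 24.6; Ediacaran 96.2; Cambrian 53.4; Devonian 60.3 Myr.
Sorted shortest-first: Silurian (24.6), Permian (46.998), Cambrian (53.4), Carboniferous (60), Devonian (60.3), Cretaceous (79), Ediacaran (96.2).
The third shortest is Cambrian at 53.4 Myr.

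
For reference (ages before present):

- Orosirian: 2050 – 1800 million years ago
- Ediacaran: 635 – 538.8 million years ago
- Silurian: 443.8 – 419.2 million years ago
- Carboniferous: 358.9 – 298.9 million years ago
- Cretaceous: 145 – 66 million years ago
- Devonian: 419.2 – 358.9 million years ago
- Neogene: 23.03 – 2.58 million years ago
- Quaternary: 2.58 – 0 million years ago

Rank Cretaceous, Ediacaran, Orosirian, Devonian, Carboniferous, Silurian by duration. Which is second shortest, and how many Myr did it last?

Carboniferous, 60 million years

Durations: Cretaceous 79; Ediacaran 96.2; Orosirian 250; Devonian 60.3; Carboniferous 60; Silurian 24.6 Myr.
Sorted shortest-first: Silurian (24.6), Carboniferous (60), Devonian (60.3), Cretaceous (79), Ediacaran (96.2), Orosirian (250).
The second shortest is Carboniferous at 60 Myr.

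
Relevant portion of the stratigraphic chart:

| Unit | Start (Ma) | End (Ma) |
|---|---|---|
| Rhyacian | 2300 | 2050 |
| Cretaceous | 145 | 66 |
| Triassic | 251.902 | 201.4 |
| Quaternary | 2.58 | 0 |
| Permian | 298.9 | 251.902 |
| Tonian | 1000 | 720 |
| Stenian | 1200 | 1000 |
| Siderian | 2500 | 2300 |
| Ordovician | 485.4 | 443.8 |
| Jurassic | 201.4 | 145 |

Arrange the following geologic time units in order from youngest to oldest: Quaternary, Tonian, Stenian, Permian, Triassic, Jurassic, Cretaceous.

Quaternary, then Cretaceous, then Jurassic, then Triassic, then Permian, then Tonian, then Stenian

Sorting by start age (ascending Ma, since larger Ma = older): Quaternary began 2.58, Cretaceous began 145, Jurassic began 201.4, Triassic began 251.902, Permian began 298.9, Tonian began 1000, Stenian began 1200.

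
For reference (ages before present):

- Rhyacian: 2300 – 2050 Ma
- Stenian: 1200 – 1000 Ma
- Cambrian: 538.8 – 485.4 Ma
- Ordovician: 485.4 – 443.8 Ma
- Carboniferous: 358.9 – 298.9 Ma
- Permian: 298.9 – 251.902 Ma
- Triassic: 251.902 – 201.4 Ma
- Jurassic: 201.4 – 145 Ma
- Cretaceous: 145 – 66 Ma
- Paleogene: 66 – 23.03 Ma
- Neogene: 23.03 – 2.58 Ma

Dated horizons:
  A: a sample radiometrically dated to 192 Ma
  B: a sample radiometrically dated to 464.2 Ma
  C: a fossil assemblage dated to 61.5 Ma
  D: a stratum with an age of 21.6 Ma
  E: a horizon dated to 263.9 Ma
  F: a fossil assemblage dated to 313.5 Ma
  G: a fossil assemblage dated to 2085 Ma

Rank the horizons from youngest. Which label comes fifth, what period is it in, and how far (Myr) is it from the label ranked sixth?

Sorted youngest-first by Ma: D (21.6), C (61.5), A (192), E (263.9), F (313.5), B (464.2), G (2085).
The fifth youngest is F at 313.5 Ma, which lies in 358.9–298.9 Ma: the Carboniferous.
The sixth youngest is B at 464.2 Ma; separation = |313.5 − 464.2| = 150.7 Myr.

F, in the Carboniferous; 150.7 million years to B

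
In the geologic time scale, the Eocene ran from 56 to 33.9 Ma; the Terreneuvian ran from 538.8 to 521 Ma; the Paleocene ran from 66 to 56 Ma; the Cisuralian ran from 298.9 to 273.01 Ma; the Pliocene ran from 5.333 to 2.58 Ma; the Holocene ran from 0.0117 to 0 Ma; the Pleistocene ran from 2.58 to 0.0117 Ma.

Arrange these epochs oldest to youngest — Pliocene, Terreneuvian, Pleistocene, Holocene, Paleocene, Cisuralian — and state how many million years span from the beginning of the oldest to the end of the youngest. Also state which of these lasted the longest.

Terreneuvian → Cisuralian → Paleocene → Pliocene → Pleistocene → Holocene; total span 538.8 Myr; longest is Cisuralian

From the excerpt: Pliocene 5.333–2.58; Terreneuvian 538.8–521; Pleistocene 2.58–0.0117; Holocene 0.0117–0; Paleocene 66–56; Cisuralian 298.9–273.01 (Ma).
Larger Ma is earlier, so the oldest is Terreneuvian and the youngest is Holocene; oldest to youngest: Terreneuvian, Cisuralian, Paleocene, Pliocene, Pleistocene, Holocene.
Oldest start 538.8 minus youngest end 0 gives 538.8 Myr overall.
Individual lengths (start − end): Pliocene 2.753; Holocene 0.0117; Cisuralian 25.89; Pleistocene 2.5683; Terreneuvian 17.8; Paleocene 10. The largest is Cisuralian at 25.89 Myr.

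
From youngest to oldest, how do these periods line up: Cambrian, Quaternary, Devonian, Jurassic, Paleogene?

Group by era (each group listed oldest first) — Paleozoic: Cambrian, Devonian; Mesozoic: Jurassic; Cenozoic: Paleogene, Quaternary. The eras run Paleozoic → Mesozoic → Cenozoic. Concatenating the groups in that era order and then reversing gives youngest to oldest.

Quaternary, Paleogene, Jurassic, Devonian, Cambrian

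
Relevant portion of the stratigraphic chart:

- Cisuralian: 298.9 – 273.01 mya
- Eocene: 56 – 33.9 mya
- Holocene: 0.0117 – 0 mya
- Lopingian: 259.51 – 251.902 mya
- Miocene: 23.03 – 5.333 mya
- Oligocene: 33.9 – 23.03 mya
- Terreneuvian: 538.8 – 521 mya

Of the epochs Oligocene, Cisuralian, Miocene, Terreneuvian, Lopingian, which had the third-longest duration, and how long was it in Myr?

Start − end for each: Oligocene 33.9 − 23.03 = 10.87; Cisuralian 298.9 − 273.01 = 25.89; Miocene 23.03 − 5.333 = 17.697; Terreneuvian 538.8 − 521 = 17.8; Lopingian 259.51 − 251.902 = 7.608.
Ranking these from longest: Cisuralian > Terreneuvian > Miocene > Oligocene > Lopingian.
Position 3 in that ranking is Miocene, which lasted 17.697 Myr.

Miocene, 17.697 million years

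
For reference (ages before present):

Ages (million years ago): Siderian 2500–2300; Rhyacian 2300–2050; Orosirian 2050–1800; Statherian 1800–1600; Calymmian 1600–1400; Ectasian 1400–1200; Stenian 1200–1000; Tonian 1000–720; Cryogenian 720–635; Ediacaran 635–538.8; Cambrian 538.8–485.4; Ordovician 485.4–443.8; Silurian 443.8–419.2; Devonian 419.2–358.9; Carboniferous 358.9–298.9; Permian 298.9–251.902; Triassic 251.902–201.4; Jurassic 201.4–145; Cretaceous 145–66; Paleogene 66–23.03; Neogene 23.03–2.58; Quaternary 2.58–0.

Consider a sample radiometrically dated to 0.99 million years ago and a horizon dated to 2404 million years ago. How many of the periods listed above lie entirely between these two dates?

The older date is 2404 Ma and the younger is 0.99 Ma.
Periods with start < 2404 and end > 0.99 Ma: Rhyacian (2300–2050), Orosirian (2050–1800), Statherian (1800–1600), Calymmian (1600–1400), Ectasian (1400–1200), Stenian (1200–1000), Tonian (1000–720), Cryogenian (720–635), Ediacaran (635–538.8), Cambrian (538.8–485.4), Ordovician (485.4–443.8), Silurian (443.8–419.2), Devonian (419.2–358.9), Carboniferous (358.9–298.9), Permian (298.9–251.902), Triassic (251.902–201.4), Jurassic (201.4–145), Cretaceous (145–66), Paleogene (66–23.03), Neogene (23.03–2.58).
That is 20 complete periods.

20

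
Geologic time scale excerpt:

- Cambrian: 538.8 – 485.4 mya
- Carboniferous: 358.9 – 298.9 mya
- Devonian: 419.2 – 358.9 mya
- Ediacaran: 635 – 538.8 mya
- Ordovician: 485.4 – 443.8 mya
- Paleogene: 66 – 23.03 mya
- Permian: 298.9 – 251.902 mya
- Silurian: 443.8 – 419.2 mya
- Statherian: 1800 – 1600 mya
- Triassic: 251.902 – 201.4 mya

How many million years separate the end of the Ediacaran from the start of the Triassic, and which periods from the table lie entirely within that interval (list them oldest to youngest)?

End of Ediacaran = 538.8 Ma; start of Triassic = 251.902 Ma.
Gap = 538.8 − 251.902 = 286.898 Myr.
Periods wholly inside 538.8–251.902 Ma: Cambrian (538.8–485.4), Ordovician (485.4–443.8), Silurian (443.8–419.2), Devonian (419.2–358.9), Carboniferous (358.9–298.9), Permian (298.9–251.902).

286.898 million years; Cambrian, Ordovician, Silurian, Devonian, Carboniferous, Permian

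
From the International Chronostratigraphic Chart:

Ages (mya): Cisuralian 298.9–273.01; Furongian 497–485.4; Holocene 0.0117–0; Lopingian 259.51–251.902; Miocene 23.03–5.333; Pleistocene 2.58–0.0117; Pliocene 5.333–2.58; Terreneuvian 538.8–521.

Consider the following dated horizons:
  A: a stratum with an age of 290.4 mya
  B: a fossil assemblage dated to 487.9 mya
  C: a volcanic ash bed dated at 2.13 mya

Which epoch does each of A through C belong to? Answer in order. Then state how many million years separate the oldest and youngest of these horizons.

A — Cisuralian; B — Furongian; C — Pleistocene; span 485.77 million years

A: 290.4 Ma lies in 298.9–273.01 Ma, so Cisuralian.
B: 487.9 Ma lies in 497–485.4 Ma, so Furongian.
C: 2.13 Ma lies in 2.58–0.0117 Ma, so Pleistocene.
Oldest = 487.9 Ma, youngest = 2.13 Ma → span 485.77 Myr.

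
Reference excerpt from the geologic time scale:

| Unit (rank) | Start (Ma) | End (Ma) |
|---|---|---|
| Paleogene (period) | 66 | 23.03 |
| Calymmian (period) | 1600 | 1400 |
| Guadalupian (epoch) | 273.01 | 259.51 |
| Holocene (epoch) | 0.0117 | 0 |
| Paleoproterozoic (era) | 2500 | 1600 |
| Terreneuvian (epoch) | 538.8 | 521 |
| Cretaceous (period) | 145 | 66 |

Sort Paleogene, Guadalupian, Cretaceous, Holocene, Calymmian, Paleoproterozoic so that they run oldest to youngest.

Sorting by start age (descending Ma, since larger Ma = older): Paleoproterozoic began 2500, Calymmian began 1600, Guadalupian began 273.01, Cretaceous began 145, Paleogene began 66, Holocene began 0.0117.

Paleoproterozoic, then Calymmian, then Guadalupian, then Cretaceous, then Paleogene, then Holocene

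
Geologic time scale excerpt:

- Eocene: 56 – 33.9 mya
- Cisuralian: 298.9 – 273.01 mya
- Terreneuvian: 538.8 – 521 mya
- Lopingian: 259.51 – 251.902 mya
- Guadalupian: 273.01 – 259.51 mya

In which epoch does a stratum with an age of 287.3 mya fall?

287.3 Ma lies between 298.9 and 273.01 Ma, so it falls in the Cisuralian.

Cisuralian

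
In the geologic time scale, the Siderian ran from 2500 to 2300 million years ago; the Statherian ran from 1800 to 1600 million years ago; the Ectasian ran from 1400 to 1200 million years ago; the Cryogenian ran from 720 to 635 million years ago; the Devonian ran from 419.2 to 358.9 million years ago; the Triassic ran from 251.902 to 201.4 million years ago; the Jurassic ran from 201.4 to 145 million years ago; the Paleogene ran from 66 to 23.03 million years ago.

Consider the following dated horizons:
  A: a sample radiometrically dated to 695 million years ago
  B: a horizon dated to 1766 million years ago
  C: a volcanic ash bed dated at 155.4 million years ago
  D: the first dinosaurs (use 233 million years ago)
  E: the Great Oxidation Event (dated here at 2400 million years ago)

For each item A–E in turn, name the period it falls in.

A — Cryogenian; B — Statherian; C — Jurassic; D — Triassic; E — Siderian

A: 695 Ma lies in 720–635 Ma, so Cryogenian.
B: 1766 Ma lies in 1800–1600 Ma, so Statherian.
C: 155.4 Ma lies in 201.4–145 Ma, so Jurassic.
D: 233 Ma lies in 251.902–201.4 Ma, so Triassic.
E: 2400 Ma lies in 2500–2300 Ma, so Siderian.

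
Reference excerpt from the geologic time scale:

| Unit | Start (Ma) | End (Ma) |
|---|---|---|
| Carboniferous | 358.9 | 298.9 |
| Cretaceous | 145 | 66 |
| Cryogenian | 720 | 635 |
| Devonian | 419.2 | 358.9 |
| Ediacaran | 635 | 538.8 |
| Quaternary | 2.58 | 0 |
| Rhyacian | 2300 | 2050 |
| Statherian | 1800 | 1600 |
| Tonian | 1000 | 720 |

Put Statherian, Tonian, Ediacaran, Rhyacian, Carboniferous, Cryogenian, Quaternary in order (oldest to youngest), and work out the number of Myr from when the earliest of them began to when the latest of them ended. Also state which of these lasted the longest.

From the excerpt: Statherian 1800–1600; Tonian 1000–720; Ediacaran 635–538.8; Rhyacian 2300–2050; Carboniferous 358.9–298.9; Cryogenian 720–635; Quaternary 2.58–0 (Ma).
Larger Ma is earlier, so the oldest is Rhyacian and the youngest is Quaternary; oldest to youngest: Rhyacian, Statherian, Tonian, Cryogenian, Ediacaran, Carboniferous, Quaternary.
Oldest start 2300 minus youngest end 0 gives 2300 Myr overall.
Individual lengths (start − end): Tonian 280; Cryogenian 85; Ediacaran 96.2; Statherian 200; Rhyacian 250; Quaternary 2.58; Carboniferous 60. The largest is Tonian at 280 Myr.

Rhyacian, Statherian, Tonian, Cryogenian, Ediacaran, Carboniferous, Quaternary; total span 2300 Myr; longest is Tonian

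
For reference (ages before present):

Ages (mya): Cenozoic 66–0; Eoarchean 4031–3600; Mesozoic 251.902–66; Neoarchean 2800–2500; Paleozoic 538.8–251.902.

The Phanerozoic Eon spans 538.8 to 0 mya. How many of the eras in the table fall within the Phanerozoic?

3

Eras inside 538.8–0 Ma: Paleozoic, Mesozoic, Cenozoic — 3 in total.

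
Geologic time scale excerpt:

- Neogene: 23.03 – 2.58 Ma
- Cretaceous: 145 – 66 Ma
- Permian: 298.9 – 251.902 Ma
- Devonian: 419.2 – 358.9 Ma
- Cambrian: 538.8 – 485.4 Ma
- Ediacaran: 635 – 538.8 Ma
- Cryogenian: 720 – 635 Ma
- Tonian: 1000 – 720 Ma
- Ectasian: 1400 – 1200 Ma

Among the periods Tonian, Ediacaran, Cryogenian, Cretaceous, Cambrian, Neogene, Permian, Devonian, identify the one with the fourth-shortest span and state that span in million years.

Durations: Tonian 280; Ediacaran 96.2; Cryogenian 85; Cretaceous 79; Cambrian 53.4; Neogene 20.45; Permian 46.998; Devonian 60.3 Myr.
Sorted shortest-first: Neogene (20.45), Permian (46.998), Cambrian (53.4), Devonian (60.3), Cretaceous (79), Cryogenian (85), Ediacaran (96.2), Tonian (280).
The fourth shortest is Devonian at 60.3 Myr.

Devonian, 60.3 million years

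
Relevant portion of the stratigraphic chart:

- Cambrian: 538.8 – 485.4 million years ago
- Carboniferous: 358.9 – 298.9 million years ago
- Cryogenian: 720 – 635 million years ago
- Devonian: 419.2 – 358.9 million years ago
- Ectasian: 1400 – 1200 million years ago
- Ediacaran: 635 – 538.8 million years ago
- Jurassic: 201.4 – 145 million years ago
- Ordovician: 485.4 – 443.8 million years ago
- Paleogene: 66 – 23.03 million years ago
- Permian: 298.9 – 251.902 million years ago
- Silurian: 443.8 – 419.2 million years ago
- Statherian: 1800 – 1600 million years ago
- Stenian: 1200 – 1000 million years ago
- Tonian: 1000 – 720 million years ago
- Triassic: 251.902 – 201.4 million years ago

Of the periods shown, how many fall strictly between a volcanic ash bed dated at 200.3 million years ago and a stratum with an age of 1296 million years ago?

11

1296 Ma sits inside the Ectasian (1400–1200) and 200.3 Ma inside the Jurassic (201.4–145); neither of those is wholly between the two dates.
The listed periods lying completely between them are Stenian, Tonian, Cryogenian, Ediacaran, Cambrian, Ordovician, Silurian, Devonian, Carboniferous, Permian, Triassic — 11 in all.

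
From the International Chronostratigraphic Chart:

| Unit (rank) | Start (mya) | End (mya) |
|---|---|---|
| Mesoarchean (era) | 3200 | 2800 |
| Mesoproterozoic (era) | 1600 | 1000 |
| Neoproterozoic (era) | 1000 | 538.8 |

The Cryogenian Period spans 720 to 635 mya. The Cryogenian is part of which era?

The Cryogenian (720–635 Ma) lies entirely within 1000–538.8 Ma, the Neoproterozoic Era.

Neoproterozoic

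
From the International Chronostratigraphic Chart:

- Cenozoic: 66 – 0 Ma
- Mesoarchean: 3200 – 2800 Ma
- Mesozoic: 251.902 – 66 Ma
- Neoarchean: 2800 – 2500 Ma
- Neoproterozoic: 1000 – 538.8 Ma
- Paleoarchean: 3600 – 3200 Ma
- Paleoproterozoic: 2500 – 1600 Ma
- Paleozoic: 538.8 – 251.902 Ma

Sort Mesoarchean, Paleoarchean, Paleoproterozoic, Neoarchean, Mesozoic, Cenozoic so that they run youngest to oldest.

Cenozoic, then Mesozoic, then Paleoproterozoic, then Neoarchean, then Mesoarchean, then Paleoarchean

Sorting by start age (ascending Ma, since larger Ma = older): Cenozoic began 66, Mesozoic began 251.902, Paleoproterozoic began 2500, Neoarchean began 2800, Mesoarchean began 3200, Paleoarchean began 3600.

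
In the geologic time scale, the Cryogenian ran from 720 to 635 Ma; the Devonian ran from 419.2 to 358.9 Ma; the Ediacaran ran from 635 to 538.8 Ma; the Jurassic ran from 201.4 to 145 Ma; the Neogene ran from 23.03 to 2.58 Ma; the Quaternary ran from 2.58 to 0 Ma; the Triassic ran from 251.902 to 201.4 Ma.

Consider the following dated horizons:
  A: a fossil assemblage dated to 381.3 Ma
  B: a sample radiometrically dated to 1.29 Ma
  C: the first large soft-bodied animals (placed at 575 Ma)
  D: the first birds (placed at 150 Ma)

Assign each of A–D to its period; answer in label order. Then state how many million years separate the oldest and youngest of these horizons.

Match each age against the start–end ranges in the excerpt: A = 381.3 Ma → Devonian (419.2–358.9); B = 1.29 Ma → Quaternary (2.58–0); C = 575 Ma → Ediacaran (635–538.8); D = 150 Ma → Jurassic (201.4–145).
The largest age is 575 Ma and the smallest is 1.29 Ma; their difference is 573.71 Myr.

A — Devonian; B — Quaternary; C — Ediacaran; D — Jurassic; span 573.71 million years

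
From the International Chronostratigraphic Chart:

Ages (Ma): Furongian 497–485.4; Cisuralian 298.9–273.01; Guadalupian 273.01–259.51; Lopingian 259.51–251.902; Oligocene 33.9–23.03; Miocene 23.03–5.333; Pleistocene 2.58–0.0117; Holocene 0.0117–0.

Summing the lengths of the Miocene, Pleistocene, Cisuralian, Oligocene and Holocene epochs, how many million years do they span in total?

Duration is start − end for each: (23.03 − 5.333) + (2.58 − 0.0117) + (298.9 − 273.01) + (33.9 − 23.03) + (0.0117 − 0).
That is 17.697 + 2.5683 + 25.89 + 10.87 + 0.0117, which totals 57.037 million years.

57.037 million years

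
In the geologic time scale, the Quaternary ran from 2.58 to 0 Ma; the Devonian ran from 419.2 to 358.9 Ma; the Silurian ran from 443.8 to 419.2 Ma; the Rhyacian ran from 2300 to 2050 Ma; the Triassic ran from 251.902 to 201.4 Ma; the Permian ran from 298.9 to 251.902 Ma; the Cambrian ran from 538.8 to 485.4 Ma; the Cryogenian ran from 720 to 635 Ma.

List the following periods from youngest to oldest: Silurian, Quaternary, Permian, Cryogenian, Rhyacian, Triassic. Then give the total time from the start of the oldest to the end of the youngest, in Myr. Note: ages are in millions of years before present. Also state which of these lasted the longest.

Quaternary, Triassic, Permian, Silurian, Cryogenian, Rhyacian; total span 2300 Myr; longest is Rhyacian

From the excerpt: Silurian 443.8–419.2; Quaternary 2.58–0; Permian 298.9–251.902; Cryogenian 720–635; Rhyacian 2300–2050; Triassic 251.902–201.4 (Ma).
Larger Ma is earlier, so the oldest is Rhyacian and the youngest is Quaternary; youngest to oldest: Quaternary, Triassic, Permian, Silurian, Cryogenian, Rhyacian.
Oldest start 2300 minus youngest end 0 gives 2300 Myr overall.
Individual lengths (start − end): Silurian 24.6; Triassic 50.502; Quaternary 2.58; Rhyacian 250; Cryogenian 85; Permian 46.998. The largest is Rhyacian at 250 Myr.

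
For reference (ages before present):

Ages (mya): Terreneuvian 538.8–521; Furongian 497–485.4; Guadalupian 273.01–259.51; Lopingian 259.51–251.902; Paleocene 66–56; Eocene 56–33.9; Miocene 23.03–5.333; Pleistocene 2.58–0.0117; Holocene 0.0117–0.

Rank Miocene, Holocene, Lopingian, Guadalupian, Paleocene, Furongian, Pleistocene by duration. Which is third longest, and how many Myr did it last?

Durations: Miocene 17.697; Holocene 0.0117; Lopingian 7.608; Guadalupian 13.5; Paleocene 10; Furongian 11.6; Pleistocene 2.5683 Myr.
Sorted longest-first: Miocene (17.697), Guadalupian (13.5), Furongian (11.6), Paleocene (10), Lopingian (7.608), Pleistocene (2.5683), Holocene (0.0117).
The third longest is Furongian at 11.6 Myr.

Furongian, 11.6 million years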